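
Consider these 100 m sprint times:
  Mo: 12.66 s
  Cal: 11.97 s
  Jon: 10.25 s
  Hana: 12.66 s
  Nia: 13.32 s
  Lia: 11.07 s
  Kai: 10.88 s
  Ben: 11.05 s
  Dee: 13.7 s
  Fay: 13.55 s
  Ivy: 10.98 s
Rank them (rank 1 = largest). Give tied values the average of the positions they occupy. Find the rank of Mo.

4.5

Sorted (descending): 13.7, 13.55, 13.32, 12.66, 12.66, 11.97, 11.07, 11.05, 10.98, 10.88, 10.25
The 2 values of 12.66 occupy positions 4–5 → average rank (4+5)/2 = 4.5.
Mo has value 12.66 s → rank 4.5.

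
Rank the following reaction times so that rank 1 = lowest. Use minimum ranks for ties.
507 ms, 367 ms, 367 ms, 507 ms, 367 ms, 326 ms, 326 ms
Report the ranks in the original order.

6, 3, 3, 6, 3, 1, 1

Sorted (ascending): 326, 326, 367, 367, 367, 507, 507
The 2 values of 326 occupy positions 1–2 → each gets rank 1.
The 3 values of 367 occupy positions 3–5 → each gets rank 3.
The 2 values of 507 occupy positions 6–7 → each gets rank 6.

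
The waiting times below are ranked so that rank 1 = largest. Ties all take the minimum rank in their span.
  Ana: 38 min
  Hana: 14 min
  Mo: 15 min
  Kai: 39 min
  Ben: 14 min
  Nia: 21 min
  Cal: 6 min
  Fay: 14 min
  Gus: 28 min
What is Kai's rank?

Sorted (descending): 39, 38, 28, 21, 15, 14, 14, 14, 6
The 3 values of 14 occupy positions 6–8 → each gets rank 6.
Kai has value 39 min → rank 1.

1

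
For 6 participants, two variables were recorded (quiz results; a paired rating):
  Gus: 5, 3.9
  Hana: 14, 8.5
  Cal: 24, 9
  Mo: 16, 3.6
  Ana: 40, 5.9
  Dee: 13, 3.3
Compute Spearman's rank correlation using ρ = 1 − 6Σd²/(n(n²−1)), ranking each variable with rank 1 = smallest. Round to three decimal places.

Ranks of variable 1: 1, 3, 5, 4, 6, 2
Ranks of variable 2: 3, 5, 6, 2, 4, 1
d = r₁ − r₂: -2, -2, -1, 2, 2, 1
d²: 4, 4, 1, 4, 4, 1; Σd² = 18
ρ = 1 − 6·18/(6·35) = 1 − 108/210 = 0.486

0.486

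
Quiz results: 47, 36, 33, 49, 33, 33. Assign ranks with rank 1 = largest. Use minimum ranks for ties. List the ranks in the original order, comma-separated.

2, 3, 4, 1, 4, 4

Sorted (descending): 49, 47, 36, 33, 33, 33
The 3 values of 33 occupy positions 4–6 → each gets rank 4.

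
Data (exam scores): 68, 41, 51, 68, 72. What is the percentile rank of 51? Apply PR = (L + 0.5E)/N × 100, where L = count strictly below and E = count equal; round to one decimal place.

30.0

N = 5.
Strictly below 51: 1. Equal to 51: 1.
PR = (1 + 0.5·1)/5 × 100 = 30.0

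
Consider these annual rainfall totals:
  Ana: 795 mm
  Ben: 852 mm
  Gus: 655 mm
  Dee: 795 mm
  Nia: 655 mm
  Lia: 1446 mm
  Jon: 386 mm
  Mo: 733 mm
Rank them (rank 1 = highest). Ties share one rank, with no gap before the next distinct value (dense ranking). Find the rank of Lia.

Sorted (descending): 1446, 852, 795, 795, 733, 655, 655, 386
The 2 values of 795 share dense rank 3.
The 2 values of 655 share dense rank 5.
Remaining distinct values take the next consecutive integers.
Lia has value 1446 mm → rank 1.

1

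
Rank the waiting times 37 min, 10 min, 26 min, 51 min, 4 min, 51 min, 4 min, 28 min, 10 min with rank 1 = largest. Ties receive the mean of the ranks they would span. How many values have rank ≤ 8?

7

Sorted (descending): 51, 51, 37, 28, 26, 10, 10, 4, 4
The 2 values of 51 occupy positions 1–2 → average rank (1+2)/2 = 1.5.
The 2 values of 10 occupy positions 6–7 → average rank (6+7)/2 = 6.5.
The 2 values of 4 occupy positions 8–9 → average rank (8+9)/2 = 8.5.
Ranks ≤ 8: {1.5, 1.5, 3, 4, 5, 6.5, 6.5} → 7 values.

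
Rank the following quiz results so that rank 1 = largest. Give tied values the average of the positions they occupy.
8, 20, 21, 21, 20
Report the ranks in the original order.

Sorted (descending): 21, 21, 20, 20, 8
The 2 values of 21 occupy positions 1–2 → average rank (1+2)/2 = 1.5.
The 2 values of 20 occupy positions 3–4 → average rank (3+4)/2 = 3.5.

5, 3.5, 1.5, 1.5, 3.5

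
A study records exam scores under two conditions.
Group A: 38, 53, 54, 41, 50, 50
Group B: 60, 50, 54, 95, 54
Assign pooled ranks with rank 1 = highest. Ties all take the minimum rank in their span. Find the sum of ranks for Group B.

16

Sorted (descending): 95, 60, 54, 54, 54, 53, 50, 50, 50, 41, 38
The 3 values of 54 occupy positions 3–5 → each gets rank 3.
The 3 values of 50 occupy positions 7–9 → each gets rank 7.
Group B values → pooled ranks: 60→2, 50→7, 54→3, 95→1, 54→3
Rank sum = 2 + 7 + 3 + 1 + 3 = 16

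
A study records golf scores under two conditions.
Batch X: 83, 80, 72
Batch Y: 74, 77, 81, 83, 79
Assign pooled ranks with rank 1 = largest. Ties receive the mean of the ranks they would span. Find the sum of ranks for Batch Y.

Sorted (descending): 83, 83, 81, 80, 79, 77, 74, 72
The 2 values of 83 occupy positions 1–2 → average rank (1+2)/2 = 1.5.
Batch Y values → pooled ranks: 74→7, 77→6, 81→3, 83→1.5, 79→5
Rank sum = 7 + 6 + 3 + 1.5 + 5 = 22.5

22.5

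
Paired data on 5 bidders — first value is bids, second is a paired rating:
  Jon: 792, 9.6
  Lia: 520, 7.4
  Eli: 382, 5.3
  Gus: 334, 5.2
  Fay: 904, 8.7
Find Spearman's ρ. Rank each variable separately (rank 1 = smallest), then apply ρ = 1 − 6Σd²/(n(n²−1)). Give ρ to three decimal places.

0.900

Ranks of variable 1: 4, 3, 2, 1, 5
Ranks of variable 2: 5, 3, 2, 1, 4
d = r₁ − r₂: -1, 0, 0, 0, 1
d²: 1, 0, 0, 0, 1; Σd² = 2
ρ = 1 − 6·2/(5·24) = 1 − 12/120 = 0.900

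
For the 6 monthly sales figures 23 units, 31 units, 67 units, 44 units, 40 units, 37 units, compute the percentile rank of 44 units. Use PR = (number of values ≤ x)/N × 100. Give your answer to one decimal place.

N = 6.
Strictly below 44: 4. Equal to 44: 1.
PR = 5/6 × 100 = 83.3

83.3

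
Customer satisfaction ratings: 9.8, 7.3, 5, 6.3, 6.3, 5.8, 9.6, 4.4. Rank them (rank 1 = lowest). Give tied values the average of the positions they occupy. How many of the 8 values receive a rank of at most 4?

Sorted (ascending): 4.4, 5, 5.8, 6.3, 6.3, 7.3, 9.6, 9.8
The 2 values of 6.3 occupy positions 4–5 → average rank (4+5)/2 = 4.5.
Ranks ≤ 4: {1, 2, 3} → 3 values.

3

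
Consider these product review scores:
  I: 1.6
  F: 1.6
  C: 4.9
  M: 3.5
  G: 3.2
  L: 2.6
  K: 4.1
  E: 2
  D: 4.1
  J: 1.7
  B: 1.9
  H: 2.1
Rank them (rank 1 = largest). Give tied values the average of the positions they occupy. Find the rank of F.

Sorted (descending): 4.9, 4.1, 4.1, 3.5, 3.2, 2.6, 2.1, 2, 1.9, 1.7, 1.6, 1.6
The 2 values of 4.1 occupy positions 2–3 → average rank (2+3)/2 = 2.5.
The 2 values of 1.6 occupy positions 11–12 → average rank (11+12)/2 = 11.5.
F has value 1.6 → rank 11.5.

11.5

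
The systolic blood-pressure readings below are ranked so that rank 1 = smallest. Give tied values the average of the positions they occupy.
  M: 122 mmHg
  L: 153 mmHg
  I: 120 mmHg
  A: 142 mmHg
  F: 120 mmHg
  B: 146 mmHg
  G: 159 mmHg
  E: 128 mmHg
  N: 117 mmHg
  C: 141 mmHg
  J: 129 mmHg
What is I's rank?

2.5

Sorted (ascending): 117, 120, 120, 122, 128, 129, 141, 142, 146, 153, 159
The 2 values of 120 occupy positions 2–3 → average rank (2+3)/2 = 2.5.
I has value 120 mmHg → rank 2.5.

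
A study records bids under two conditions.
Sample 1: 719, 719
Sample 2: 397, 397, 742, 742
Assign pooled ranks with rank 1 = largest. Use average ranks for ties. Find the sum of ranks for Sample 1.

7

Sorted (descending): 742, 742, 719, 719, 397, 397
The 2 values of 742 occupy positions 1–2 → average rank (1+2)/2 = 1.5.
The 2 values of 719 occupy positions 3–4 → average rank (3+4)/2 = 3.5.
The 2 values of 397 occupy positions 5–6 → average rank (5+6)/2 = 5.5.
Sample 1 values → pooled ranks: 719→3.5, 719→3.5
Rank sum = 3.5 + 3.5 = 7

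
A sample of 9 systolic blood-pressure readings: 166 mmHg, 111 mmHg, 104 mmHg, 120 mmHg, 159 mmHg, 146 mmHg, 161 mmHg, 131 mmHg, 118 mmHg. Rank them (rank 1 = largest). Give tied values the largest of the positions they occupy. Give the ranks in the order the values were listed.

1, 8, 9, 6, 3, 4, 2, 5, 7

Sorted (descending): 166, 161, 159, 146, 131, 120, 118, 111, 104
No ties — each value takes its position as its rank.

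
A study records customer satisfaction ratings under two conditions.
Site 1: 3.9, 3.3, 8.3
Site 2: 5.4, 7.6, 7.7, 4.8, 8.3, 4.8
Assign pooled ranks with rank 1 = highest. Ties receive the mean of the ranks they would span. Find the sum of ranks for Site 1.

18.5

Sorted (descending): 8.3, 8.3, 7.7, 7.6, 5.4, 4.8, 4.8, 3.9, 3.3
The 2 values of 8.3 occupy positions 1–2 → average rank (1+2)/2 = 1.5.
The 2 values of 4.8 occupy positions 6–7 → average rank (6+7)/2 = 6.5.
Site 1 values → pooled ranks: 3.9→8, 3.3→9, 8.3→1.5
Rank sum = 8 + 9 + 1.5 = 18.5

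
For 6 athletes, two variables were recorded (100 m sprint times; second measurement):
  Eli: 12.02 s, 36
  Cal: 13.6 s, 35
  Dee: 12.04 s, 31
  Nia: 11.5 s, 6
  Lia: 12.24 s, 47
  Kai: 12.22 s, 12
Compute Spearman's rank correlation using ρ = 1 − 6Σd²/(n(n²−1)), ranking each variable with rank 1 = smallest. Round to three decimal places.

Ranks of variable 1: 2, 6, 3, 1, 5, 4
Ranks of variable 2: 5, 4, 3, 1, 6, 2
d = r₁ − r₂: -3, 2, 0, 0, -1, 2
d²: 9, 4, 0, 0, 1, 4; Σd² = 18
ρ = 1 − 6·18/(6·35) = 1 − 108/210 = 0.486

0.486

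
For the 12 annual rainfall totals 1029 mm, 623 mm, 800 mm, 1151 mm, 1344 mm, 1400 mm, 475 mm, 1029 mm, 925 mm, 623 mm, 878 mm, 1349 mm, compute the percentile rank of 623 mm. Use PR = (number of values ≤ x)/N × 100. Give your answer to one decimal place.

25.0

N = 12.
Strictly below 623: 1. Equal to 623: 2.
PR = 3/12 × 100 = 25.0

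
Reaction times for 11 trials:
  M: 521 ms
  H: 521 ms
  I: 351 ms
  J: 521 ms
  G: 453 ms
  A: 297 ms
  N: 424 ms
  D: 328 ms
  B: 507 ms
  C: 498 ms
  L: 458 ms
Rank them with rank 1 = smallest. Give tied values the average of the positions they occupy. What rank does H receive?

Sorted (ascending): 297, 328, 351, 424, 453, 458, 498, 507, 521, 521, 521
The 3 values of 521 occupy positions 9–11 → average rank 10.
H has value 521 ms → rank 10.

10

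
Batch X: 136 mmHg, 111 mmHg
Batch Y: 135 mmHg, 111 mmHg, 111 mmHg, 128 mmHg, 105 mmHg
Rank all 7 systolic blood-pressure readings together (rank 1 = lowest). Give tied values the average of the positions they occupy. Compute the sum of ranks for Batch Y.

Sorted (ascending): 105, 111, 111, 111, 128, 135, 136
The 3 values of 111 occupy positions 2–4 → average rank 3.
Batch Y values → pooled ranks: 135→6, 111→3, 111→3, 128→5, 105→1
Rank sum = 6 + 3 + 3 + 5 + 1 = 18

18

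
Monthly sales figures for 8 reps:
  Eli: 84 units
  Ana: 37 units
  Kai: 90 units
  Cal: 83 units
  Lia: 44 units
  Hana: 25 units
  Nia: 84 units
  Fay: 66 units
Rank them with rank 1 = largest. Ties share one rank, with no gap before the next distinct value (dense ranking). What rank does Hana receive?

Sorted (descending): 90, 84, 84, 83, 66, 44, 37, 25
The 2 values of 84 share dense rank 2.
Remaining distinct values take the next consecutive integers.
Hana has value 25 units → rank 7.

7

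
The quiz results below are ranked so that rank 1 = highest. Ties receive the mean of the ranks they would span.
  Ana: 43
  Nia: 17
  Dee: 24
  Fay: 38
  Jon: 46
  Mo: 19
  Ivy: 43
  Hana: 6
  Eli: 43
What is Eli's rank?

3

Sorted (descending): 46, 43, 43, 43, 38, 24, 19, 17, 6
The 3 values of 43 occupy positions 2–4 → average rank 3.
Eli has value 43 → rank 3.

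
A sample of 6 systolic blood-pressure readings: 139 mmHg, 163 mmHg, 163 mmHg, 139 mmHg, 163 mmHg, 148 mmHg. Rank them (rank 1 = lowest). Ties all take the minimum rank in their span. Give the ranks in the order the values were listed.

Sorted (ascending): 139, 139, 148, 163, 163, 163
The 2 values of 139 occupy positions 1–2 → each gets rank 1.
The 3 values of 163 occupy positions 4–6 → each gets rank 4.

1, 4, 4, 1, 4, 3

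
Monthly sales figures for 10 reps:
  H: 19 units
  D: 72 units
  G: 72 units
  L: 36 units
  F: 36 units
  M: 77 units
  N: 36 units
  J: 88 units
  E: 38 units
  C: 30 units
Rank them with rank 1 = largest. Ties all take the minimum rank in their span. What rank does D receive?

Sorted (descending): 88, 77, 72, 72, 38, 36, 36, 36, 30, 19
The 2 values of 72 occupy positions 3–4 → each gets rank 3.
The 3 values of 36 occupy positions 6–8 → each gets rank 6.
D has value 72 units → rank 3.

3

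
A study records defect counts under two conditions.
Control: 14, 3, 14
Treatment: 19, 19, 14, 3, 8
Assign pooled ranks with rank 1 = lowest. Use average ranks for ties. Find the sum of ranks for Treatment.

24.5

Sorted (ascending): 3, 3, 8, 14, 14, 14, 19, 19
The 2 values of 3 occupy positions 1–2 → average rank (1+2)/2 = 1.5.
The 3 values of 14 occupy positions 4–6 → average rank 5.
The 2 values of 19 occupy positions 7–8 → average rank (7+8)/2 = 7.5.
Treatment values → pooled ranks: 19→7.5, 19→7.5, 14→5, 3→1.5, 8→3
Rank sum = 7.5 + 7.5 + 5 + 1.5 + 3 = 24.5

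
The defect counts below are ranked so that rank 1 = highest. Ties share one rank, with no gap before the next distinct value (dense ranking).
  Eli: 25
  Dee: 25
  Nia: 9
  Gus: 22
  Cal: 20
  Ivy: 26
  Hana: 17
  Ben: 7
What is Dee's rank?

Sorted (descending): 26, 25, 25, 22, 20, 17, 9, 7
The 2 values of 25 share dense rank 2.
Remaining distinct values take the next consecutive integers.
Dee has value 25 → rank 2.

2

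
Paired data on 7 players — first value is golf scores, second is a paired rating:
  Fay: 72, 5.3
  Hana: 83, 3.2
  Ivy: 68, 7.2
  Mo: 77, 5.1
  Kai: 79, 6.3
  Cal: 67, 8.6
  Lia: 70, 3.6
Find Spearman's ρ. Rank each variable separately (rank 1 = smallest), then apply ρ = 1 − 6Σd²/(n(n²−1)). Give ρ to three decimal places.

Ranks of variable 1: 4, 7, 2, 5, 6, 1, 3
Ranks of variable 2: 4, 1, 6, 3, 5, 7, 2
d = r₁ − r₂: 0, 6, -4, 2, 1, -6, 1
d²: 0, 36, 16, 4, 1, 36, 1; Σd² = 94
ρ = 1 − 6·94/(7·48) = 1 − 564/336 = -0.679

-0.679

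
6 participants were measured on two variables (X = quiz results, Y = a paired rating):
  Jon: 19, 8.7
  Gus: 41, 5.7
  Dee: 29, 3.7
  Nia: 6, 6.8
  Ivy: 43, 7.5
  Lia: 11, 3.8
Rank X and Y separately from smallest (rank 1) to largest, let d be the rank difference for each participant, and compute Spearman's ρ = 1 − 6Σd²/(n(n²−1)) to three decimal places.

Ranks of variable 1: 3, 5, 4, 1, 6, 2
Ranks of variable 2: 6, 3, 1, 4, 5, 2
d = r₁ − r₂: -3, 2, 3, -3, 1, 0
d²: 9, 4, 9, 9, 1, 0; Σd² = 32
ρ = 1 − 6·32/(6·35) = 1 − 192/210 = 0.086

0.086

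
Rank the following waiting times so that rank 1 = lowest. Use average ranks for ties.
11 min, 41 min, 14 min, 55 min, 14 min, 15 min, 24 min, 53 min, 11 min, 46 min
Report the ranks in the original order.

1.5, 7, 3.5, 10, 3.5, 5, 6, 9, 1.5, 8

Sorted (ascending): 11, 11, 14, 14, 15, 24, 41, 46, 53, 55
The 2 values of 11 occupy positions 1–2 → average rank (1+2)/2 = 1.5.
The 2 values of 14 occupy positions 3–4 → average rank (3+4)/2 = 3.5.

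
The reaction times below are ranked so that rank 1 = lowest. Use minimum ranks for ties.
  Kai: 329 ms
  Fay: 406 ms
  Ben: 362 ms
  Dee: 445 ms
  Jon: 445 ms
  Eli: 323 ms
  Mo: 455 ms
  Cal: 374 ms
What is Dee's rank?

6

Sorted (ascending): 323, 329, 362, 374, 406, 445, 445, 455
The 2 values of 445 occupy positions 6–7 → each gets rank 6.
Dee has value 445 ms → rank 6.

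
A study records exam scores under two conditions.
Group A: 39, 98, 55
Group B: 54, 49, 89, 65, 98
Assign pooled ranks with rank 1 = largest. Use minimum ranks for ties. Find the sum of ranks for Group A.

Sorted (descending): 98, 98, 89, 65, 55, 54, 49, 39
The 2 values of 98 occupy positions 1–2 → each gets rank 1.
Group A values → pooled ranks: 39→8, 98→1, 55→5
Rank sum = 8 + 1 + 5 = 14

14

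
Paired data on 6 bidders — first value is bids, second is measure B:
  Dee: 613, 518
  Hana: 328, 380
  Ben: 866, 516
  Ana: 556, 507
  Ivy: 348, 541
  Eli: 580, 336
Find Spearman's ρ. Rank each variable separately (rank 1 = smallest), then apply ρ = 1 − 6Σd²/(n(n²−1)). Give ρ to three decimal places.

Ranks of variable 1: 5, 1, 6, 3, 2, 4
Ranks of variable 2: 5, 2, 4, 3, 6, 1
d = r₁ − r₂: 0, -1, 2, 0, -4, 3
d²: 0, 1, 4, 0, 16, 9; Σd² = 30
ρ = 1 − 6·30/(6·35) = 1 − 180/210 = 0.143

0.143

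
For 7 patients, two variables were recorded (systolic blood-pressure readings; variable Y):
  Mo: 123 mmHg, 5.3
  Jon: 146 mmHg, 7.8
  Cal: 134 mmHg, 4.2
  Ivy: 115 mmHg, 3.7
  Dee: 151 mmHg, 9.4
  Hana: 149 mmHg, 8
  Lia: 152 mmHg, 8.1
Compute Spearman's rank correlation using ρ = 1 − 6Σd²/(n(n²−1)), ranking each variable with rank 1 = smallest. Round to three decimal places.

Ranks of variable 1: 2, 4, 3, 1, 6, 5, 7
Ranks of variable 2: 3, 4, 2, 1, 7, 5, 6
d = r₁ − r₂: -1, 0, 1, 0, -1, 0, 1
d²: 1, 0, 1, 0, 1, 0, 1; Σd² = 4
ρ = 1 − 6·4/(7·48) = 1 − 24/336 = 0.929

0.929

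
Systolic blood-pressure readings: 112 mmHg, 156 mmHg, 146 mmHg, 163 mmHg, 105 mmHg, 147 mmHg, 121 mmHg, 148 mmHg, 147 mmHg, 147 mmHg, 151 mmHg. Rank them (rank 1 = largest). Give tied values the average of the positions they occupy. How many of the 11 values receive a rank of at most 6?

7

Sorted (descending): 163, 156, 151, 148, 147, 147, 147, 146, 121, 112, 105
The 3 values of 147 occupy positions 5–7 → average rank 6.
Ranks ≤ 6: {1, 2, 3, 4, 6, 6, 6} → 7 values.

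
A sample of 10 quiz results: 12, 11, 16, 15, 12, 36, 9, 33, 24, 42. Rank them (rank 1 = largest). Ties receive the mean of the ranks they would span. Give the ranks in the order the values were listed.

Sorted (descending): 42, 36, 33, 24, 16, 15, 12, 12, 11, 9
The 2 values of 12 occupy positions 7–8 → average rank (7+8)/2 = 7.5.

7.5, 9, 5, 6, 7.5, 2, 10, 3, 4, 1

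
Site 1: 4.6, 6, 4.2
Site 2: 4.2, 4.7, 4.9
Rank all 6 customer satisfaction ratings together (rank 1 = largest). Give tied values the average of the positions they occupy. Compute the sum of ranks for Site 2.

10.5

Sorted (descending): 6, 4.9, 4.7, 4.6, 4.2, 4.2
The 2 values of 4.2 occupy positions 5–6 → average rank (5+6)/2 = 5.5.
Site 2 values → pooled ranks: 4.2→5.5, 4.7→3, 4.9→2
Rank sum = 5.5 + 3 + 2 = 10.5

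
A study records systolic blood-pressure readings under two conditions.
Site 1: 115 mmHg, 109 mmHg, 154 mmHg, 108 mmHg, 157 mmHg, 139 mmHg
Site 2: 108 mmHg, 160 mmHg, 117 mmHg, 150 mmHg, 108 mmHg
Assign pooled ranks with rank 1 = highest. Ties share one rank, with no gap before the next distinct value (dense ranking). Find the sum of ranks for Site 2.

29

Sorted (descending): 160, 157, 154, 150, 139, 117, 115, 109, 108, 108, 108
The 3 values of 108 share dense rank 9.
Remaining distinct values take the next consecutive integers.
Site 2 values → pooled ranks: 108→9, 160→1, 117→6, 150→4, 108→9
Rank sum = 9 + 1 + 6 + 4 + 9 = 29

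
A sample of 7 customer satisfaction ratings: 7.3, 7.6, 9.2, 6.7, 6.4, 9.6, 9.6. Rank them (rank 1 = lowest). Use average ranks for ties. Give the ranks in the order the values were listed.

Sorted (ascending): 6.4, 6.7, 7.3, 7.6, 9.2, 9.6, 9.6
The 2 values of 9.6 occupy positions 6–7 → average rank (6+7)/2 = 6.5.

3, 4, 5, 2, 1, 6.5, 6.5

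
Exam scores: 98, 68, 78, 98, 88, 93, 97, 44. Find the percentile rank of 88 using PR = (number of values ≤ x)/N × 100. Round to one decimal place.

N = 8.
Strictly below 88: 3. Equal to 88: 1.
PR = 4/8 × 100 = 50.0

50.0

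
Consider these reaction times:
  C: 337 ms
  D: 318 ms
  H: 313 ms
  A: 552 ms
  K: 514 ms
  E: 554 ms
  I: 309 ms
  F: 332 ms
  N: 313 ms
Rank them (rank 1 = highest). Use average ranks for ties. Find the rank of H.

Sorted (descending): 554, 552, 514, 337, 332, 318, 313, 313, 309
The 2 values of 313 occupy positions 7–8 → average rank (7+8)/2 = 7.5.
H has value 313 ms → rank 7.5.

7.5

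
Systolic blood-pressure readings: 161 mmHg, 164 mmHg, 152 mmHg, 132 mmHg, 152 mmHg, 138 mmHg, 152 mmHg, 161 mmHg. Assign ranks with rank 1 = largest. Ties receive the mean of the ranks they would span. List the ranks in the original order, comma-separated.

2.5, 1, 5, 8, 5, 7, 5, 2.5

Sorted (descending): 164, 161, 161, 152, 152, 152, 138, 132
The 2 values of 161 occupy positions 2–3 → average rank (2+3)/2 = 2.5.
The 3 values of 152 occupy positions 4–6 → average rank 5.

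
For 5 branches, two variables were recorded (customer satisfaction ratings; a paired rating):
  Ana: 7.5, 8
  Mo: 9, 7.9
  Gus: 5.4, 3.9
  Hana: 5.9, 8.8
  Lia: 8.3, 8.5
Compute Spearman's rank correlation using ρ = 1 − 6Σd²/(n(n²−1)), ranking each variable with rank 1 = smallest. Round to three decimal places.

0.100

Ranks of variable 1: 3, 5, 1, 2, 4
Ranks of variable 2: 3, 2, 1, 5, 4
d = r₁ − r₂: 0, 3, 0, -3, 0
d²: 0, 9, 0, 9, 0; Σd² = 18
ρ = 1 − 6·18/(5·24) = 1 − 108/120 = 0.100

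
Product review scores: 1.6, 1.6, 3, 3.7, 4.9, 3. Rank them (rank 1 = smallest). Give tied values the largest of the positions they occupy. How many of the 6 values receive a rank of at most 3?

Sorted (ascending): 1.6, 1.6, 3, 3, 3.7, 4.9
The 2 values of 1.6 occupy positions 1–2 → each gets rank 2.
The 2 values of 3 occupy positions 3–4 → each gets rank 4.
Ranks ≤ 3: {2, 2} → 2 values.

2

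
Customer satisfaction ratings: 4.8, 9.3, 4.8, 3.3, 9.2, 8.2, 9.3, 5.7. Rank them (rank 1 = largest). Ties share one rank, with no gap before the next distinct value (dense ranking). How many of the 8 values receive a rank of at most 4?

5

Sorted (descending): 9.3, 9.3, 9.2, 8.2, 5.7, 4.8, 4.8, 3.3
The 2 values of 9.3 share dense rank 1.
The 2 values of 4.8 share dense rank 5.
Remaining distinct values take the next consecutive integers.
Ranks ≤ 4: {1, 1, 2, 3, 4} → 5 values.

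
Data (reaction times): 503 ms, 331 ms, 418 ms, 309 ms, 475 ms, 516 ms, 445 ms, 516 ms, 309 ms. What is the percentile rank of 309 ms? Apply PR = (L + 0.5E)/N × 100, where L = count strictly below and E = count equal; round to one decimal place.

N = 9.
Strictly below 309: 0. Equal to 309: 2.
PR = (0 + 0.5·2)/9 × 100 = 11.1

11.1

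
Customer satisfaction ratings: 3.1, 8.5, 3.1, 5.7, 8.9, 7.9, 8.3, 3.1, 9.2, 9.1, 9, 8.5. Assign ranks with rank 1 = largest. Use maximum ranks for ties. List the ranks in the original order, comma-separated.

Sorted (descending): 9.2, 9.1, 9, 8.9, 8.5, 8.5, 8.3, 7.9, 5.7, 3.1, 3.1, 3.1
The 2 values of 8.5 occupy positions 5–6 → each gets rank 6.
The 3 values of 3.1 occupy positions 10–12 → each gets rank 12.

12, 6, 12, 9, 4, 8, 7, 12, 1, 2, 3, 6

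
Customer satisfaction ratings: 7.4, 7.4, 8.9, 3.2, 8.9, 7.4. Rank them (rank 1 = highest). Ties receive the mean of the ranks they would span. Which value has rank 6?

Sorted (descending): 8.9, 8.9, 7.4, 7.4, 7.4, 3.2
The 2 values of 8.9 occupy positions 1–2 → average rank (1+2)/2 = 1.5.
The 3 values of 7.4 occupy positions 3–5 → average rank 4.
Rank 6 → value 3.2.

3.2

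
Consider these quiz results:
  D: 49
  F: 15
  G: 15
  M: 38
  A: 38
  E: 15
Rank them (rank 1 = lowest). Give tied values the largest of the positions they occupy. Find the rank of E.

Sorted (ascending): 15, 15, 15, 38, 38, 49
The 3 values of 15 occupy positions 1–3 → each gets rank 3.
The 2 values of 38 occupy positions 4–5 → each gets rank 5.
E has value 15 → rank 3.

3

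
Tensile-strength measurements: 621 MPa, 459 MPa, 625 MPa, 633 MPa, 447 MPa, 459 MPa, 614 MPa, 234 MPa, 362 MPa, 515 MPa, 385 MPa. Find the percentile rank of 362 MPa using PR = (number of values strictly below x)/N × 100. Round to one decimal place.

N = 11.
Strictly below 362: 1. Equal to 362: 1.
PR = 1/11 × 100 = 9.1

9.1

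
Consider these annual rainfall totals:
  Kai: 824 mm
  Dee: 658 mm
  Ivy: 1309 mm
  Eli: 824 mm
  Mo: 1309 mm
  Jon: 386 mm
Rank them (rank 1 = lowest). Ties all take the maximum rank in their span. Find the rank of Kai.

Sorted (ascending): 386, 658, 824, 824, 1309, 1309
The 2 values of 824 occupy positions 3–4 → each gets rank 4.
The 2 values of 1309 occupy positions 5–6 → each gets rank 6.
Kai has value 824 mm → rank 4.

4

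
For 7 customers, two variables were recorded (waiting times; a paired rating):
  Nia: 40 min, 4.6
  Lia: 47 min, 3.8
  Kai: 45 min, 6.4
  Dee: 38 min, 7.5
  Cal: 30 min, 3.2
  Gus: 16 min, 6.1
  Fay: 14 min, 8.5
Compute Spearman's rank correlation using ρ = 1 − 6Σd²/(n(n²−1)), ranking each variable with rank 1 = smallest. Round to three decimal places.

Ranks of variable 1: 5, 7, 6, 4, 3, 2, 1
Ranks of variable 2: 3, 2, 5, 6, 1, 4, 7
d = r₁ − r₂: 2, 5, 1, -2, 2, -2, -6
d²: 4, 25, 1, 4, 4, 4, 36; Σd² = 78
ρ = 1 − 6·78/(7·48) = 1 − 468/336 = -0.393

-0.393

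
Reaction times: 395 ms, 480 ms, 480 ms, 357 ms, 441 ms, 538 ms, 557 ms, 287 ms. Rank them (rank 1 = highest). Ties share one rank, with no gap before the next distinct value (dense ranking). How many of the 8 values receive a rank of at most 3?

Sorted (descending): 557, 538, 480, 480, 441, 395, 357, 287
The 2 values of 480 share dense rank 3.
Remaining distinct values take the next consecutive integers.
Ranks ≤ 3: {1, 2, 3, 3} → 4 values.

4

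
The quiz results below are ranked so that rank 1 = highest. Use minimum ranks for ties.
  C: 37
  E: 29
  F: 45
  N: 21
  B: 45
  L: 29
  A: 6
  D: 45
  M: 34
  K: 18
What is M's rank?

5

Sorted (descending): 45, 45, 45, 37, 34, 29, 29, 21, 18, 6
The 3 values of 45 occupy positions 1–3 → each gets rank 1.
The 2 values of 29 occupy positions 6–7 → each gets rank 6.
M has value 34 → rank 5.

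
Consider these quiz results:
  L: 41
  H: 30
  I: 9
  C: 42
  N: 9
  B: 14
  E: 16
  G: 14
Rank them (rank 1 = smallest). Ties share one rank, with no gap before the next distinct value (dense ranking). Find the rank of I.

1

Sorted (ascending): 9, 9, 14, 14, 16, 30, 41, 42
The 2 values of 9 share dense rank 1.
The 2 values of 14 share dense rank 2.
Remaining distinct values take the next consecutive integers.
I has value 9 → rank 1.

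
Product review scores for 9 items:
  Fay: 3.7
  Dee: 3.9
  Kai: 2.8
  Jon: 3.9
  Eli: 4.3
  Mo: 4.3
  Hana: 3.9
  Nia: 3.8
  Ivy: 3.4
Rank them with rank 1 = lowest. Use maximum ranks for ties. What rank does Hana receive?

Sorted (ascending): 2.8, 3.4, 3.7, 3.8, 3.9, 3.9, 3.9, 4.3, 4.3
The 3 values of 3.9 occupy positions 5–7 → each gets rank 7.
The 2 values of 4.3 occupy positions 8–9 → each gets rank 9.
Hana has value 3.9 → rank 7.

7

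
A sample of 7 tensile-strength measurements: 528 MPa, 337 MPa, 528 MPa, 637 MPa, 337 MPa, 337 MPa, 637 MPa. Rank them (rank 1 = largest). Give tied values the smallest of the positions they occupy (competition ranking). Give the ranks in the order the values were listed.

3, 5, 3, 1, 5, 5, 1

Sorted (descending): 637, 637, 528, 528, 337, 337, 337
The 2 values of 637 occupy positions 1–2 → each gets rank 1.
The 2 values of 528 occupy positions 3–4 → each gets rank 3.
The 3 values of 337 occupy positions 5–7 → each gets rank 5.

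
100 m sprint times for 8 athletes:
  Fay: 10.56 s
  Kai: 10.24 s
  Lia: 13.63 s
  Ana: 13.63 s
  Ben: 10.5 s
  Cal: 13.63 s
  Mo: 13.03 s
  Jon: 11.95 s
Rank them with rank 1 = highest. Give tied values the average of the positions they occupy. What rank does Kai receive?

8

Sorted (descending): 13.63, 13.63, 13.63, 13.03, 11.95, 10.56, 10.5, 10.24
The 3 values of 13.63 occupy positions 1–3 → average rank 2.
Kai has value 10.24 s → rank 8.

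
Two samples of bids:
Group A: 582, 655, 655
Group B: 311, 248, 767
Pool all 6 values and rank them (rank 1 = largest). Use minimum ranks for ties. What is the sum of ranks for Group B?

12

Sorted (descending): 767, 655, 655, 582, 311, 248
The 2 values of 655 occupy positions 2–3 → each gets rank 2.
Group B values → pooled ranks: 311→5, 248→6, 767→1
Rank sum = 5 + 6 + 1 = 12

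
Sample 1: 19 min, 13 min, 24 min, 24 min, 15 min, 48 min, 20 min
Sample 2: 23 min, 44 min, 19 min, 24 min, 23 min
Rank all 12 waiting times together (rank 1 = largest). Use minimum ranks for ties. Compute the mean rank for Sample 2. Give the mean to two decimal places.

Sorted (descending): 48, 44, 24, 24, 24, 23, 23, 20, 19, 19, 15, 13
The 3 values of 24 occupy positions 3–5 → each gets rank 3.
The 2 values of 23 occupy positions 6–7 → each gets rank 6.
The 2 values of 19 occupy positions 9–10 → each gets rank 9.
Sample 2 values → pooled ranks: 23→6, 44→2, 19→9, 24→3, 23→6
Mean rank = (6 + 2 + 9 + 3 + 6) / 5 = 5.20

5.20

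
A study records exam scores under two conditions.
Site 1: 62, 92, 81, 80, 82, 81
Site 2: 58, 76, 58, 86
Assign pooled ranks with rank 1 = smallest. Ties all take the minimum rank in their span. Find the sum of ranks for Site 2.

Sorted (ascending): 58, 58, 62, 76, 80, 81, 81, 82, 86, 92
The 2 values of 58 occupy positions 1–2 → each gets rank 1.
The 2 values of 81 occupy positions 6–7 → each gets rank 6.
Site 2 values → pooled ranks: 58→1, 76→4, 58→1, 86→9
Rank sum = 1 + 4 + 1 + 9 = 15

15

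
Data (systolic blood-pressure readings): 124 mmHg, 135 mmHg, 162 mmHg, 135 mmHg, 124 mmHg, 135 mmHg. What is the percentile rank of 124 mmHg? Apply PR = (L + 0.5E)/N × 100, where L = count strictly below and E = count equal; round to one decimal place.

N = 6.
Strictly below 124: 0. Equal to 124: 2.
PR = (0 + 0.5·2)/6 × 100 = 16.7

16.7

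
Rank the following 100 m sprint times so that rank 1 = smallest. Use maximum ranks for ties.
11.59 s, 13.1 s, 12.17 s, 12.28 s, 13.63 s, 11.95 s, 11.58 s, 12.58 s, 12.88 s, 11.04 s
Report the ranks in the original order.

Sorted (ascending): 11.04, 11.58, 11.59, 11.95, 12.17, 12.28, 12.58, 12.88, 13.1, 13.63
No ties — each value takes its position as its rank.

3, 9, 5, 6, 10, 4, 2, 7, 8, 1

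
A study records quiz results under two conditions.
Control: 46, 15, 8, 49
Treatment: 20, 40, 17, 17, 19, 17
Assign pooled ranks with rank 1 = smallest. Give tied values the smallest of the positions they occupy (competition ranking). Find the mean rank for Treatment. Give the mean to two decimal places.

Sorted (ascending): 8, 15, 17, 17, 17, 19, 20, 40, 46, 49
The 3 values of 17 occupy positions 3–5 → each gets rank 3.
Treatment values → pooled ranks: 20→7, 40→8, 17→3, 17→3, 19→6, 17→3
Mean rank = (7 + 8 + 3 + 3 + 6 + 3) / 6 = 5.00

5.00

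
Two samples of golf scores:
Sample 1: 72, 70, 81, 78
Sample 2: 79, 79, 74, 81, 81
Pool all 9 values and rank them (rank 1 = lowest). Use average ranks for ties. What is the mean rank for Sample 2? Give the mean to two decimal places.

Sorted (ascending): 70, 72, 74, 78, 79, 79, 81, 81, 81
The 2 values of 79 occupy positions 5–6 → average rank (5+6)/2 = 5.5.
The 3 values of 81 occupy positions 7–9 → average rank 8.
Sample 2 values → pooled ranks: 79→5.5, 79→5.5, 74→3, 81→8, 81→8
Mean rank = (5.5 + 5.5 + 3 + 8 + 8) / 5 = 6.00

6.00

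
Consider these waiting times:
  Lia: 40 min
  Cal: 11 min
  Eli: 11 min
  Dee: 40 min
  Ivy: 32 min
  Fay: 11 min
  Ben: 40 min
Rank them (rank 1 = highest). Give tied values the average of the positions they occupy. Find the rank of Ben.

Sorted (descending): 40, 40, 40, 32, 11, 11, 11
The 3 values of 40 occupy positions 1–3 → average rank 2.
The 3 values of 11 occupy positions 5–7 → average rank 6.
Ben has value 40 min → rank 2.

2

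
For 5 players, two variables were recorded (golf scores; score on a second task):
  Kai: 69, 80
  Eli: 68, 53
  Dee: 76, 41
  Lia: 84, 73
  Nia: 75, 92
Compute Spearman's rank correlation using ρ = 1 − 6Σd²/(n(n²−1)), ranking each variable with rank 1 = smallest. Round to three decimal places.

-0.100

Ranks of variable 1: 2, 1, 4, 5, 3
Ranks of variable 2: 4, 2, 1, 3, 5
d = r₁ − r₂: -2, -1, 3, 2, -2
d²: 4, 1, 9, 4, 4; Σd² = 22
ρ = 1 − 6·22/(5·24) = 1 − 132/120 = -0.100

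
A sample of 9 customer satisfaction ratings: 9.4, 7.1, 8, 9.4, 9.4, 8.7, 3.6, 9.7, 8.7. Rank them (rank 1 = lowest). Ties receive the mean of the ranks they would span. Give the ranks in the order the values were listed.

7, 2, 3, 7, 7, 4.5, 1, 9, 4.5

Sorted (ascending): 3.6, 7.1, 8, 8.7, 8.7, 9.4, 9.4, 9.4, 9.7
The 2 values of 8.7 occupy positions 4–5 → average rank (4+5)/2 = 4.5.
The 3 values of 9.4 occupy positions 6–8 → average rank 7.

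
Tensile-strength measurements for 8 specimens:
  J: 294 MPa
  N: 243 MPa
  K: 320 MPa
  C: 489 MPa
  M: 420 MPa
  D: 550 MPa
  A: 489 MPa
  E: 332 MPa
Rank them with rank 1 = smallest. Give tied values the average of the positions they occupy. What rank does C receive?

6.5

Sorted (ascending): 243, 294, 320, 332, 420, 489, 489, 550
The 2 values of 489 occupy positions 6–7 → average rank (6+7)/2 = 6.5.
C has value 489 MPa → rank 6.5.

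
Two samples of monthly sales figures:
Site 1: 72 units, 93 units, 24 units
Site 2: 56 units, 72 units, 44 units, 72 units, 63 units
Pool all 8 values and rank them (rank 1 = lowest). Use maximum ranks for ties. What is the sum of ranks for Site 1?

16

Sorted (ascending): 24, 44, 56, 63, 72, 72, 72, 93
The 3 values of 72 occupy positions 5–7 → each gets rank 7.
Site 1 values → pooled ranks: 72→7, 93→8, 24→1
Rank sum = 7 + 8 + 1 = 16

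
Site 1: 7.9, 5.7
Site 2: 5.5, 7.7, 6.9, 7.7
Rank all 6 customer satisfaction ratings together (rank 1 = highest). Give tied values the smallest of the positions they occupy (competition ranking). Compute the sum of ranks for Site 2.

Sorted (descending): 7.9, 7.7, 7.7, 6.9, 5.7, 5.5
The 2 values of 7.7 occupy positions 2–3 → each gets rank 2.
Site 2 values → pooled ranks: 5.5→6, 7.7→2, 6.9→4, 7.7→2
Rank sum = 6 + 2 + 4 + 2 = 14

14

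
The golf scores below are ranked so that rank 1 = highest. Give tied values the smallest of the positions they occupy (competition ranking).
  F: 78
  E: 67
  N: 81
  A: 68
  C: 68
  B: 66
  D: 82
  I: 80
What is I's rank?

3

Sorted (descending): 82, 81, 80, 78, 68, 68, 67, 66
The 2 values of 68 occupy positions 5–6 → each gets rank 5.
I has value 80 → rank 3.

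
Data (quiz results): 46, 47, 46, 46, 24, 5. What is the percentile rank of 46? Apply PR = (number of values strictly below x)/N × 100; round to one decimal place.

33.3

N = 6.
Strictly below 46: 2. Equal to 46: 3.
PR = 2/6 × 100 = 33.3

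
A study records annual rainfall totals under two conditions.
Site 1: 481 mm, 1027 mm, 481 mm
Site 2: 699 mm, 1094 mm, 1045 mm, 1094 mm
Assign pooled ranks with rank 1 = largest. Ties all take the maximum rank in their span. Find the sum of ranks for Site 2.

12

Sorted (descending): 1094, 1094, 1045, 1027, 699, 481, 481
The 2 values of 1094 occupy positions 1–2 → each gets rank 2.
The 2 values of 481 occupy positions 6–7 → each gets rank 7.
Site 2 values → pooled ranks: 699→5, 1094→2, 1045→3, 1094→2
Rank sum = 5 + 2 + 3 + 2 = 12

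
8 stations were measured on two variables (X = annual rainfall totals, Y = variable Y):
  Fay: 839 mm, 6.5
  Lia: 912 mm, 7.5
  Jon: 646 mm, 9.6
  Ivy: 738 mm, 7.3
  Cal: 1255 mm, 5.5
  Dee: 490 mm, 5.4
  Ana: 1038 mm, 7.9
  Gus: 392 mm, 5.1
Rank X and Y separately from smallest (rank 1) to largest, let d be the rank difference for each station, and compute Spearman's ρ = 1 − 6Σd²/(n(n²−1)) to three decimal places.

0.381

Ranks of variable 1: 5, 6, 3, 4, 8, 2, 7, 1
Ranks of variable 2: 4, 6, 8, 5, 3, 2, 7, 1
d = r₁ − r₂: 1, 0, -5, -1, 5, 0, 0, 0
d²: 1, 0, 25, 1, 25, 0, 0, 0; Σd² = 52
ρ = 1 − 6·52/(8·63) = 1 − 312/504 = 0.381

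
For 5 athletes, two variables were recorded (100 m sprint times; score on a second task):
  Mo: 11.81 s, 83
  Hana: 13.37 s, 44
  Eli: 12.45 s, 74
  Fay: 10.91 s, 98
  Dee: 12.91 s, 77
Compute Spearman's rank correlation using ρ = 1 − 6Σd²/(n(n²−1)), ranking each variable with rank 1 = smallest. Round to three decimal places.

-0.900

Ranks of variable 1: 2, 5, 3, 1, 4
Ranks of variable 2: 4, 1, 2, 5, 3
d = r₁ − r₂: -2, 4, 1, -4, 1
d²: 4, 16, 1, 16, 1; Σd² = 38
ρ = 1 − 6·38/(5·24) = 1 − 228/120 = -0.900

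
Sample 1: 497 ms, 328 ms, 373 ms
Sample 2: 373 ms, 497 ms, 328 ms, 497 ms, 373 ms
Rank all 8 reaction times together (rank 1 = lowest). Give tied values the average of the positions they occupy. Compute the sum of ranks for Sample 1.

Sorted (ascending): 328, 328, 373, 373, 373, 497, 497, 497
The 2 values of 328 occupy positions 1–2 → average rank (1+2)/2 = 1.5.
The 3 values of 373 occupy positions 3–5 → average rank 4.
The 3 values of 497 occupy positions 6–8 → average rank 7.
Sample 1 values → pooled ranks: 497→7, 328→1.5, 373→4
Rank sum = 7 + 1.5 + 4 = 12.5

12.5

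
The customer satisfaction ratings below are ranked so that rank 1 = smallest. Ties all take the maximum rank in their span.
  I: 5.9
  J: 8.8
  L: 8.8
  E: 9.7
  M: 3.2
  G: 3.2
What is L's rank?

5

Sorted (ascending): 3.2, 3.2, 5.9, 8.8, 8.8, 9.7
The 2 values of 3.2 occupy positions 1–2 → each gets rank 2.
The 2 values of 8.8 occupy positions 4–5 → each gets rank 5.
L has value 8.8 → rank 5.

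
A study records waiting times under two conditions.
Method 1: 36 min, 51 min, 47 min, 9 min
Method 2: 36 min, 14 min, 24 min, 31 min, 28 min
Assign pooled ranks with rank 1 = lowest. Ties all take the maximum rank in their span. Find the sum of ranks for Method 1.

Sorted (ascending): 9, 14, 24, 28, 31, 36, 36, 47, 51
The 2 values of 36 occupy positions 6–7 → each gets rank 7.
Method 1 values → pooled ranks: 36→7, 51→9, 47→8, 9→1
Rank sum = 7 + 9 + 8 + 1 = 25

25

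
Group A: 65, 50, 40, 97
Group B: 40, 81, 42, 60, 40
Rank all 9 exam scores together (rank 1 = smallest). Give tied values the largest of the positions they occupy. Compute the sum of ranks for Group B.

Sorted (ascending): 40, 40, 40, 42, 50, 60, 65, 81, 97
The 3 values of 40 occupy positions 1–3 → each gets rank 3.
Group B values → pooled ranks: 40→3, 81→8, 42→4, 60→6, 40→3
Rank sum = 3 + 8 + 4 + 6 + 3 = 24

24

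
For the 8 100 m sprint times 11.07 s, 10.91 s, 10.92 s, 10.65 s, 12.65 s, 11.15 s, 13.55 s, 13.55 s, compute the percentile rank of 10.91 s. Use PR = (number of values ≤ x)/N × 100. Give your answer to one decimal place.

25.0

N = 8.
Strictly below 10.91: 1. Equal to 10.91: 1.
PR = 2/8 × 100 = 25.0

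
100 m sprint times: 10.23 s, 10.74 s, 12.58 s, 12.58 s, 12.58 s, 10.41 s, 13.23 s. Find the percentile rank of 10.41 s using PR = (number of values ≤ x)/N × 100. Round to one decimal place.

N = 7.
Strictly below 10.41: 1. Equal to 10.41: 1.
PR = 2/7 × 100 = 28.6

28.6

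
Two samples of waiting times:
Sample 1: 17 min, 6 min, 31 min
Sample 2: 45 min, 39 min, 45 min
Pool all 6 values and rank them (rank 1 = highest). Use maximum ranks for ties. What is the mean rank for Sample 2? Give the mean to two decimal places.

2.33

Sorted (descending): 45, 45, 39, 31, 17, 6
The 2 values of 45 occupy positions 1–2 → each gets rank 2.
Sample 2 values → pooled ranks: 45→2, 39→3, 45→2
Mean rank = (2 + 3 + 2) / 3 = 2.33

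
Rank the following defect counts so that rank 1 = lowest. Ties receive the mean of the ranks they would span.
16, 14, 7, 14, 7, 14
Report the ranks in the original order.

Sorted (ascending): 7, 7, 14, 14, 14, 16
The 2 values of 7 occupy positions 1–2 → average rank (1+2)/2 = 1.5.
The 3 values of 14 occupy positions 3–5 → average rank 4.

6, 4, 1.5, 4, 1.5, 4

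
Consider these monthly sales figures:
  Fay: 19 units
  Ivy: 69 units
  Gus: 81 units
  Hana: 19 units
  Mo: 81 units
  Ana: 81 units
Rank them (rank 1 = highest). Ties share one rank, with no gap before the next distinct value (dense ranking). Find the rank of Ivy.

Sorted (descending): 81, 81, 81, 69, 19, 19
The 3 values of 81 share dense rank 1.
The 2 values of 19 share dense rank 3.
Remaining distinct values take the next consecutive integers.
Ivy has value 69 units → rank 2.

2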